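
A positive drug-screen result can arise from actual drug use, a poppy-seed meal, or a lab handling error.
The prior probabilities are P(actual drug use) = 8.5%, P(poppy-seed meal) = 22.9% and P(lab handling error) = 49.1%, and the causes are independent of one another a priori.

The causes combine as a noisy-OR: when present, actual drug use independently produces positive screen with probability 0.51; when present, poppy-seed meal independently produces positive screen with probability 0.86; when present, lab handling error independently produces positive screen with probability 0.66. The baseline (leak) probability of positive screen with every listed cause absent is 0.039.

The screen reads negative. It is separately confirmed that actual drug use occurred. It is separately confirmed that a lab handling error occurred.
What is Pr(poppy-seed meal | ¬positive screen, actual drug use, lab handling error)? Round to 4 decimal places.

Pr(poppy-seed meal | ¬positive screen, actual drug use, lab handling error) ≈ 0.0399

Under noisy-OR, P(positive screen | causes) = 1 − (1−0.039)·∏(1−qᵢ) over the active causes.
Numerator (weight on configurations with poppy-seed meal): 0.022414*0.229 = 0.005133
Denominator P(¬positive screen | actual drug use, lab handling error): 0.160103*0.771 + 0.022414*0.229 = 0.128572
P(poppy-seed meal | ¬positive screen, actual drug use, lab handling error) = 0.005133/0.128572 ≈ 0.0399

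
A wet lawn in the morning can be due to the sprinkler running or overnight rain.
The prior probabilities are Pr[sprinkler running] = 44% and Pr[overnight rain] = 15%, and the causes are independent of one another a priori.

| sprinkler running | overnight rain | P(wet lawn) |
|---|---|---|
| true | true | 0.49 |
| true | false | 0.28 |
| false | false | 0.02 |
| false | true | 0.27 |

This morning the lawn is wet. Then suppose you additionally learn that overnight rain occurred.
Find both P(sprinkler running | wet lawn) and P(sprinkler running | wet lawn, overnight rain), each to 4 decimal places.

P(wet lawn) = 0.02*0.56*0.85 + 0.27*0.56*0.15 + 0.28*0.44*0.85 + 0.49*0.44*0.15 = 0.009520 + 0.022680 + 0.104720 + 0.032340 = 0.169260
Restricting to configurations with sprinkler running present: 0.104720 + 0.032340 = 0.137060.
Hence the posterior is 0.137060/0.169260 ≈ 0.8098.

With the extra evidence:
Sum P(wet lawn|·) weighted by the priors over both values of sprinkler running:
  P(wet lawn | overnight rain) = 0.27×0.56 + 0.49×0.44
        = 0.151200 + 0.215600 = 0.366800
The terms with sprinkler running present sum to 0.215600, so
  P(sprinkler running | wet lawn, overnight rain) = 0.215600 / 0.366800 ≈ 0.5878
Conditioning on overnight rain lowers the posterior on sprinkler running: the classic explaining-away effect in a common-effect structure.

P(sprinkler running | wet lawn) ≈ 0.8098; P(sprinkler running | wet lawn, overnight rain) ≈ 0.5878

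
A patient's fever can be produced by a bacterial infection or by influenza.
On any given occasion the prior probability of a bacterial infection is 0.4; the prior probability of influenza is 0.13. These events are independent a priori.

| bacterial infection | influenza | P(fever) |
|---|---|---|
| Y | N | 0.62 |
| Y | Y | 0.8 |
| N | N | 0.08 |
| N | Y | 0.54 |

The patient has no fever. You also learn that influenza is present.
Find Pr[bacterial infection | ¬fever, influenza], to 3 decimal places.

Pr[bacterial infection | ¬fever, influenza] ≈ 0.225

P(¬fever | influenza) = 0.46*0.6 + 0.2*0.4 = 0.276000 + 0.080000 = 0.356000
Restricting to configurations with bacterial infection present: 0.2*0.4 = 0.080000.
Hence the posterior is 0.080000/0.356000 ≈ 0.225.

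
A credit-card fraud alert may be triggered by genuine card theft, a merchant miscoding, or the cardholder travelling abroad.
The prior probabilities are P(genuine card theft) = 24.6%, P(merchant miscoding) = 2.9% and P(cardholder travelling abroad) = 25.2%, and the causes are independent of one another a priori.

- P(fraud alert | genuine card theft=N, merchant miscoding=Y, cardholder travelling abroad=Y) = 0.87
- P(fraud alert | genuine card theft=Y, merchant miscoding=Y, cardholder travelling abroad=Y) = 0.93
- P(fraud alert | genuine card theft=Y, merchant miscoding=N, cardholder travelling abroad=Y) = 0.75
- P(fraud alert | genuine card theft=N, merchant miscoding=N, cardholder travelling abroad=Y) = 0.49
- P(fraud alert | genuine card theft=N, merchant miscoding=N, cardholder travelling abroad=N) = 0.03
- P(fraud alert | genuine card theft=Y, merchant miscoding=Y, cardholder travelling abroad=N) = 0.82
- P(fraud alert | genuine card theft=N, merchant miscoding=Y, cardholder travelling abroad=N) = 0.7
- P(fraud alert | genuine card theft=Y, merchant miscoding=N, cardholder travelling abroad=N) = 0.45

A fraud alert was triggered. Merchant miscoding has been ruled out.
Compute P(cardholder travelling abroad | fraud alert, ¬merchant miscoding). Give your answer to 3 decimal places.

For the numerator, keep only cardholder travelling abroad=true terms: 0.093104 + 0.046494 = 0.139598
The normalizing constant is 0.03*0.754*0.748 + 0.49*0.754*0.252 + 0.45*0.246*0.748 + 0.75*0.246*0.252 = 0.239322
Posterior = 0.139598 / 0.239322 ≈ 0.583

P(cardholder travelling abroad | fraud alert, ¬merchant miscoding) ≈ 0.583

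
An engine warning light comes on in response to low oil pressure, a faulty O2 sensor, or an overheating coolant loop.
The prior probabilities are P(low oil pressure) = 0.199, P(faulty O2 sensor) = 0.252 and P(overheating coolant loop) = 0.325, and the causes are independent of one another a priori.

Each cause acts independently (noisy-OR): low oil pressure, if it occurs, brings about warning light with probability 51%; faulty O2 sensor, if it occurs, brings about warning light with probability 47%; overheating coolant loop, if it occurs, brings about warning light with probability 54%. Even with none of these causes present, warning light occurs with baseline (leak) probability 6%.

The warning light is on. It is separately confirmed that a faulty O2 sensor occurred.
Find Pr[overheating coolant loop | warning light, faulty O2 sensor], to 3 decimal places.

Pr[overheating coolant loop | warning light, faulty O2 sensor] ≈ 0.409

Under noisy-OR, P(warning light | causes) = 1 − (1−0.06)·∏(1−qᵢ) over the active causes.
Enumerate the 4 (low oil pressure, overheating coolant loop) configurations and weight by the priors:
  P(warning light | faulty O2 sensor) = 0.5018·0.801·0.675 + 0.770828·0.801·0.325 + 0.755882·0.199·0.675 + 0.887706·0.199·0.325
        = 0.271311 + 0.200666 + 0.101534 + 0.057412 = 0.630923
Keeping only the overheating coolant loop-present terms gives 0.258078, so
  P(overheating coolant loop | warning light, faulty O2 sensor) = 0.258078 / 0.630923 ≈ 0.409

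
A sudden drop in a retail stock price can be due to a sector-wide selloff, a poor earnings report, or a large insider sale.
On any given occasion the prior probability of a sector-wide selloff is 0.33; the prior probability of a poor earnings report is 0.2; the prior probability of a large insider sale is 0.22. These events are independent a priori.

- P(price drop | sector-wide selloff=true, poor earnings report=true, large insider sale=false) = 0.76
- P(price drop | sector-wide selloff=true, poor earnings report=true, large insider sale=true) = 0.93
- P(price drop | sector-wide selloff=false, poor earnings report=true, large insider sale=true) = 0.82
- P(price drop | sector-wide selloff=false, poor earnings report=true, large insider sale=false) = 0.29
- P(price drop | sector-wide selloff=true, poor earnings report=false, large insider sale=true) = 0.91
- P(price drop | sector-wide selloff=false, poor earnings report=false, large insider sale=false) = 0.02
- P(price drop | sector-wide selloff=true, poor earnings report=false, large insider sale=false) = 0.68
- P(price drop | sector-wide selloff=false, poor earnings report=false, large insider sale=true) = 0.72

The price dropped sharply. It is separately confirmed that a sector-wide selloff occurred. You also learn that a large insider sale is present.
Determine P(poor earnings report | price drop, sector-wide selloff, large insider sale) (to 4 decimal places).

Weight on poor earnings report=true, given the evidence: 0.93·0.2 = 0.186000
Normalizer over all consistent configurations: 0.91·0.8 + 0.93·0.2 = 0.914000
P(poor earnings report | price drop, sector-wide selloff, large insider sale) = 0.186000/0.914000 ≈ 0.2035

P(poor earnings report | price drop, sector-wide selloff, large insider sale) ≈ 0.2035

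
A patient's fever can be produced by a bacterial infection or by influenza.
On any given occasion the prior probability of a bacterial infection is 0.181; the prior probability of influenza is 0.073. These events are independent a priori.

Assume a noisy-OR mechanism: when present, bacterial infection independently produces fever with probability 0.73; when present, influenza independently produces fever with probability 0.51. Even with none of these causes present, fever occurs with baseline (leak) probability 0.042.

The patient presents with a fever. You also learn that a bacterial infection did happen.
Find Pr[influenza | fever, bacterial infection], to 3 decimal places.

Pr[influenza | fever, bacterial infection] ≈ 0.085

Under noisy-OR, P(fever | causes) = 1 − (1−0.042)·∏(1−qᵢ) over the active causes.
Enumerate both values of influenza and weight by the priors:
  P(fever | bacterial infection) = 0.74134·0.927 + 0.873257·0.073
        = 0.687222 + 0.063748 = 0.750970
Configurations with influenza contribute 0.063748, so
  P(influenza | fever, bacterial infection) = 0.063748 / 0.750970 ≈ 0.085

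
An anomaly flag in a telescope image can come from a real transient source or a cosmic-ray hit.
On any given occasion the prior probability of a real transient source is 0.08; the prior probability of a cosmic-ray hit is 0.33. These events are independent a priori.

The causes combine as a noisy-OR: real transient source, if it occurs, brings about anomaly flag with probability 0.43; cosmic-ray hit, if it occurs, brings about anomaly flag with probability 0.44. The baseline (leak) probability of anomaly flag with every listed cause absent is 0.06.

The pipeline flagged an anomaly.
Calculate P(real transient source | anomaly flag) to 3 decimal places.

Under noisy-OR, P(anomaly flag | causes) = 1 − (1−0.06)·∏(1−qᵢ) over the active causes.
P(anomaly flag) = 0.06×0.92×0.67 + 0.4736×0.92×0.33 + 0.4642×0.08×0.67 + 0.699952×0.08×0.33 = 0.036984 + 0.143785 + 0.024881 + 0.018479 = 0.224129
The real transient source-present share is 0.024881 + 0.018479 = 0.043360.
So P(real transient source | anomaly flag) = 0.043360/0.224129 ≈ 0.193.

P(real transient source | anomaly flag) ≈ 0.193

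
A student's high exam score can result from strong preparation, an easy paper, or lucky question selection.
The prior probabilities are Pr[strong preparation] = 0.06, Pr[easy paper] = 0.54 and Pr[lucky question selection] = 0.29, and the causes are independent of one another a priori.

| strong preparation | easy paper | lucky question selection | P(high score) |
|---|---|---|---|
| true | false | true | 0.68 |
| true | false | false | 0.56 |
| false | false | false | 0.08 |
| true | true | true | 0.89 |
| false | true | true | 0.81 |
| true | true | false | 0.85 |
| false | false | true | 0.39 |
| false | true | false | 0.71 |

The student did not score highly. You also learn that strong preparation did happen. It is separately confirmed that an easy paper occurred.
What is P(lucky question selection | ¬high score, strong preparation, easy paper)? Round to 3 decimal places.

P(lucky question selection | ¬high score, strong preparation, easy paper) ≈ 0.230

For the numerator, keep only lucky question selection=true terms: 0.11·0.29 = 0.031900
The normalizing constant is 0.15·0.71 + 0.11·0.29 = 0.138400
Posterior = 0.031900 / 0.138400 ≈ 0.230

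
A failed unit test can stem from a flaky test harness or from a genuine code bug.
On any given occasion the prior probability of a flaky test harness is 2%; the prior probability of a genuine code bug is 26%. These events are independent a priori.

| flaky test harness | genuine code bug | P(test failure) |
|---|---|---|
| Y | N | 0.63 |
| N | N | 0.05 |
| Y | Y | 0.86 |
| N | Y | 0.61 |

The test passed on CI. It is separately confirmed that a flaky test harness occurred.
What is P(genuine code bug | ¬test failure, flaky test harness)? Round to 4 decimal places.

By total probability over both values of genuine code bug:
  P(¬test failure | flaky test harness) = 0.37×0.74 + 0.14×0.26
        = 0.273800 + 0.036400 = 0.310200
The terms with genuine code bug present sum to 0.036400, so
  P(genuine code bug | ¬test failure, flaky test harness) = 0.036400 / 0.310200 ≈ 0.1173

P(genuine code bug | ¬test failure, flaky test harness) ≈ 0.1173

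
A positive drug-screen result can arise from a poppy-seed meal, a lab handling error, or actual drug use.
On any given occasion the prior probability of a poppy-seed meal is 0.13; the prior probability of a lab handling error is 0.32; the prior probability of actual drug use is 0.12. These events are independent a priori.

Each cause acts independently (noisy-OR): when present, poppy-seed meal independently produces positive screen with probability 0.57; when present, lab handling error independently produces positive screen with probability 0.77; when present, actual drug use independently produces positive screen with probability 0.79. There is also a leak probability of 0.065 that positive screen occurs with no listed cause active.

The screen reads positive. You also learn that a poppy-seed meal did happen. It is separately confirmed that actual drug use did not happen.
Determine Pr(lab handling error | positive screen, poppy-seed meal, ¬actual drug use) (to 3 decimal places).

Under noisy-OR, P(positive screen | causes) = 1 − (1−0.065)·∏(1−qᵢ) over the active causes.
Sum P(positive screen|·) weighted by the priors over both values of lab handling error:
  P(positive screen | poppy-seed meal, ¬actual drug use) = 0.59795·0.68 + 0.907528·0.32
        = 0.406606 + 0.290409 = 0.697015
Configurations with lab handling error contribute 0.290409, so
  P(lab handling error | positive screen, poppy-seed meal, ¬actual drug use) = 0.290409 / 0.697015 ≈ 0.417

Pr(lab handling error | positive screen, poppy-seed meal, ¬actual drug use) ≈ 0.417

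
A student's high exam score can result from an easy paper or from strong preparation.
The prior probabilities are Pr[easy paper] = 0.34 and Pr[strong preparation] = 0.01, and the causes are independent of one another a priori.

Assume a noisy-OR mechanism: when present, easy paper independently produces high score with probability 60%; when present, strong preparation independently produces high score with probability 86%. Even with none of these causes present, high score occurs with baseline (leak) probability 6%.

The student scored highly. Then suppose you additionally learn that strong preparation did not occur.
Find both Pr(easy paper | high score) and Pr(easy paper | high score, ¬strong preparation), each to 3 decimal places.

Pr(easy paper | high score) ≈ 0.826; Pr(easy paper | high score, ¬strong preparation) ≈ 0.843

Under noisy-OR, P(high score | causes) = 1 − (1−0.06)·∏(1−qᵢ) over the active causes.
Sum P(high score|·) weighted by the priors over the 4 (easy paper, strong preparation) configurations:
  P(high score) = 0.06*0.66*0.99 + 0.8684*0.66*0.01 + 0.624*0.34*0.99 + 0.94736*0.34*0.01
        = 0.039204 + 0.005731 + 0.210038 + 0.003221 = 0.258194
The terms with easy paper present sum to 0.213259, so
  P(easy paper | high score) = 0.213259 / 0.258194 ≈ 0.826

Now also conditioning on strong preparation≠true:
P(high score | ¬strong preparation) = 0.06*0.66 + 0.624*0.34 = 0.039600 + 0.212160 = 0.251760
Restricting to configurations with easy paper present: 0.624*0.34 = 0.212160.
Hence the posterior is 0.212160/0.251760 ≈ 0.843.
With strong preparation excluded, easy paper must carry more of the explanatory weight for the high score.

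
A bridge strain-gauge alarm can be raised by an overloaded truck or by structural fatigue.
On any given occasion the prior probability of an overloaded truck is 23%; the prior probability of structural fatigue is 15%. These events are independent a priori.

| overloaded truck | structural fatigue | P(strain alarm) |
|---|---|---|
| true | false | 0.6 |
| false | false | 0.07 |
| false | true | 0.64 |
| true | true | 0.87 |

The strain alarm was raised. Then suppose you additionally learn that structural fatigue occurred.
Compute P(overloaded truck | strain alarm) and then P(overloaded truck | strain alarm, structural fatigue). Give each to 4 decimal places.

P(strain alarm) = 0.07·0.77·0.85 + 0.64·0.77·0.15 + 0.6·0.23·0.85 + 0.87·0.23·0.15 = 0.045815 + 0.073920 + 0.117300 + 0.030015 = 0.267050
Restricting to configurations with overloaded truck present: 0.117300 + 0.030015 = 0.147315.
Hence the posterior is 0.147315/0.267050 ≈ 0.5516.

With the extra evidence:
P(strain alarm | structural fatigue) = 0.64*0.77 + 0.87*0.23 = 0.492800 + 0.200100 = 0.692900
Restricting to configurations with overloaded truck present: 0.87*0.23 = 0.200100.
So P(overloaded truck | strain alarm, structural fatigue) = 0.200100/0.692900 ≈ 0.2888.

P(overloaded truck | strain alarm) ≈ 0.5516; P(overloaded truck | strain alarm, structural fatigue) ≈ 0.2888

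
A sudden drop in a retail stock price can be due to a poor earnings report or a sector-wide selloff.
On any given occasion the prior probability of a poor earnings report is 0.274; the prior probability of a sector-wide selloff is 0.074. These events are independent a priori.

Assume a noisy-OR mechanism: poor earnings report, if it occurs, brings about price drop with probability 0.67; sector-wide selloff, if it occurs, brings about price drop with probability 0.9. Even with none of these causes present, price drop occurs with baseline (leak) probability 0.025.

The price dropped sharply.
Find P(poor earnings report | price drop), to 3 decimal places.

Under noisy-OR, P(price drop | causes) = 1 − (1−0.025)·∏(1−qᵢ) over the active causes.
P(price drop) = 0.025*0.726*0.926 + 0.9025*0.726*0.074 + 0.67825*0.274*0.926 + 0.967825*0.274*0.074 = 0.016807 + 0.048486 + 0.172088 + 0.019624 = 0.257005
Restricting to configurations with poor earnings report present: 0.172088 + 0.019624 = 0.191712.
Hence the posterior is 0.191712/0.257005 ≈ 0.746.

P(poor earnings report | price drop) ≈ 0.746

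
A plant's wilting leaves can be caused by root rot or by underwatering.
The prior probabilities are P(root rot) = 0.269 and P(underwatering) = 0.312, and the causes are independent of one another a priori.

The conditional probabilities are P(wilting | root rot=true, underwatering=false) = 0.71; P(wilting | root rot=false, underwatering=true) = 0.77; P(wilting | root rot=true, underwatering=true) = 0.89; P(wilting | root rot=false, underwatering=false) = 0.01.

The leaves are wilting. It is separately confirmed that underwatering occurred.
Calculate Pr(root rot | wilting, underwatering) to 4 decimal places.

Pr(root rot | wilting, underwatering) ≈ 0.2984

P(wilting | underwatering) = 0.77×0.731 + 0.89×0.269 = 0.562870 + 0.239410 = 0.802280
The root rot-present share is 0.89×0.269 = 0.239410.
Hence the posterior is 0.239410/0.802280 ≈ 0.2984.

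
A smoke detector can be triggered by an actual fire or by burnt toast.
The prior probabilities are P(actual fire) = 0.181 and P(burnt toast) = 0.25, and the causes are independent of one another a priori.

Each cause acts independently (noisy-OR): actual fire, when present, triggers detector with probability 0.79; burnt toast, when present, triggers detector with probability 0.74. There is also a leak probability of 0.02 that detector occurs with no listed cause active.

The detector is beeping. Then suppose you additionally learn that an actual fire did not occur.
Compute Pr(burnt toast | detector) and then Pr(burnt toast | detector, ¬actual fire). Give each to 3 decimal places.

Pr(burnt toast | detector) ≈ 0.619; Pr(burnt toast | detector, ¬actual fire) ≈ 0.925

Under noisy-OR, P(detector | causes) = 1 − (1−0.02)·∏(1−qᵢ) over the active causes.
P(detector) = 0.02*0.819*0.75 + 0.7452*0.819*0.25 + 0.7942*0.181*0.75 + 0.946492*0.181*0.25 = 0.012285 + 0.152580 + 0.107813 + 0.042829 = 0.315507
Of this, 0.195409 comes from 0.152580 + 0.042829 (the burnt toast=true cases).
P(burnt toast | detector) = 0.195409 / 0.315507 ≈ 0.619

Now also conditioning on actual fire≠true:
Enumerate both values of burnt toast and weight by the priors:
  P(detector | ¬actual fire) = 0.02×0.75 + 0.7452×0.25
        = 0.015000 + 0.186300 = 0.201300
The terms with burnt toast present sum to 0.186300, so
  P(burnt toast | detector, ¬actual fire) = 0.186300 / 0.201300 ≈ 0.925
Ruling out actual fire raises the posterior on burnt toast — the flip side of explaining away.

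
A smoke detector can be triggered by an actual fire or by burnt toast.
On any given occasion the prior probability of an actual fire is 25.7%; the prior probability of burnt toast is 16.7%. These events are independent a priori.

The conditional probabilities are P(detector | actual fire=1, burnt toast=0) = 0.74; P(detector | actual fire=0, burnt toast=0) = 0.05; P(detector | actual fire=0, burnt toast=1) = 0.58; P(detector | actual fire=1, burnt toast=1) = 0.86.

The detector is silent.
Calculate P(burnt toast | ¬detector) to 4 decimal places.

P(burnt toast | ¬detector) ≈ 0.0828

Numerator (weight on configurations with burnt toast): 0.052114 + 0.006009 = 0.058123
The normalizing constant is 0.95×0.743×0.833 + 0.42×0.743×0.167 + 0.26×0.257×0.833 + 0.14×0.257×0.167 = 0.701757
P(burnt toast | ¬detector) = 0.058123/0.701757 ≈ 0.0828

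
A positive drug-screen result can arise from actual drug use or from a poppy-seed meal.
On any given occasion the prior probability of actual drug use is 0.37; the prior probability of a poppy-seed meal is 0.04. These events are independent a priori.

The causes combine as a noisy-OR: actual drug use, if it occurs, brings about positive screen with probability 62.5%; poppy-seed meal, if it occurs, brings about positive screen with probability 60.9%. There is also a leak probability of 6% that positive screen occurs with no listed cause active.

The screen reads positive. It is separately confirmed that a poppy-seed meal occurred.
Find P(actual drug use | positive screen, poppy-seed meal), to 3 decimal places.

P(actual drug use | positive screen, poppy-seed meal) ≈ 0.445

Under noisy-OR, P(positive screen | causes) = 1 − (1−0.06)·∏(1−qᵢ) over the active causes.
P(positive screen | poppy-seed meal) = 0.63246*0.63 + 0.862173*0.37 = 0.398450 + 0.319004 = 0.717454
Of this, 0.319004 comes from 0.862173*0.37 (the actual drug use=true cases).
Hence the posterior is 0.319004/0.717454 ≈ 0.445.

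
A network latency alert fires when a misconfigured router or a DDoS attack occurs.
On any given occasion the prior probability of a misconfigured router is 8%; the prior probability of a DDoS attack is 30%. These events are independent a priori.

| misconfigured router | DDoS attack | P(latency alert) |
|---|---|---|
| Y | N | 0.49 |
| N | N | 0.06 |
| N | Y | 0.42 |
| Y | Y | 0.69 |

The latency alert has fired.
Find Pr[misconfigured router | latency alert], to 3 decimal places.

Numerator (weight on configurations with misconfigured router): 0.027440 + 0.016560 = 0.044000
The normalizing constant is 0.06·0.92·0.7 + 0.42·0.92·0.3 + 0.49·0.08·0.7 + 0.69·0.08·0.3 = 0.198560
P(misconfigured router | latency alert) = 0.044000/0.198560 ≈ 0.222

Pr[misconfigured router | latency alert] ≈ 0.222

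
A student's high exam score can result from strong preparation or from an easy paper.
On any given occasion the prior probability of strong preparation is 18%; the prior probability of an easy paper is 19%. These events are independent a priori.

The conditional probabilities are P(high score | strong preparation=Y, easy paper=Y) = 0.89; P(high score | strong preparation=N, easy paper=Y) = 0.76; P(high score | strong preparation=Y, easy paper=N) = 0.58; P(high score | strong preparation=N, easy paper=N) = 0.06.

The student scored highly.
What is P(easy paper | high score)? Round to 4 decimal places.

P(easy paper | high score) ≈ 0.5447

Enumerate the 4 (strong preparation, easy paper) configurations and weight by the priors:
  P(high score) = 0.06×0.82×0.81 + 0.76×0.82×0.19 + 0.58×0.18×0.81 + 0.89×0.18×0.19
        = 0.039852 + 0.118408 + 0.084564 + 0.030438 = 0.273262
Configurations with easy paper contribute 0.148846, so
  P(easy paper | high score) = 0.148846 / 0.273262 ≈ 0.5447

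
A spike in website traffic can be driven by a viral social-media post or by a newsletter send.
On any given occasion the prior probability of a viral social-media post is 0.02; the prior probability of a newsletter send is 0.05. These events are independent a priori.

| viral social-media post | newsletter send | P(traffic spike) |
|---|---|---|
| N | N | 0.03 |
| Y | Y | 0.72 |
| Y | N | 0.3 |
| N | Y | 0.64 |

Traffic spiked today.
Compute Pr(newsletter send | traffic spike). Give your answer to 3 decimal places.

By total probability over the 4 (viral social-media post, newsletter send) configurations:
  P(traffic spike) = 0.03*0.98*0.95 + 0.64*0.98*0.05 + 0.3*0.02*0.95 + 0.72*0.02*0.05
        = 0.027930 + 0.031360 + 0.005700 + 0.000720 = 0.065710
Keeping only the newsletter send-present terms gives 0.032080, so
  P(newsletter send | traffic spike) = 0.032080 / 0.065710 ≈ 0.488

Pr(newsletter send | traffic spike) ≈ 0.488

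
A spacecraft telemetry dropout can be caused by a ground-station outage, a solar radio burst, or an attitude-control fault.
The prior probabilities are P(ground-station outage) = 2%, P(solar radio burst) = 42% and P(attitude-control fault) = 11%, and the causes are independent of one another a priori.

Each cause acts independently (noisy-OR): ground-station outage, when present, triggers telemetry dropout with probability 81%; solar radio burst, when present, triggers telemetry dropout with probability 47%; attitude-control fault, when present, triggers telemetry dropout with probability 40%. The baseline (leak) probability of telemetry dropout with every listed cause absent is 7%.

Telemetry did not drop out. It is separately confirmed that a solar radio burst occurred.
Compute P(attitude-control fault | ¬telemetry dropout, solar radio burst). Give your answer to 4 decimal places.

Under noisy-OR, P(telemetry dropout | causes) = 1 − (1−0.07)·∏(1−qᵢ) over the active causes.
P(¬telemetry dropout | solar radio burst) = 0.4929*0.98*0.89 + 0.29574*0.98*0.11 + 0.093651*0.02*0.89 + 0.056191*0.02*0.11 = 0.429907 + 0.031881 + 0.001667 + 0.000124 = 0.463579
Restricting to configurations with attitude-control fault present: 0.031881 + 0.000124 = 0.032005.
So P(attitude-control fault | ¬telemetry dropout, solar radio burst) = 0.032005/0.463579 ≈ 0.0690.

P(attitude-control fault | ¬telemetry dropout, solar radio burst) ≈ 0.0690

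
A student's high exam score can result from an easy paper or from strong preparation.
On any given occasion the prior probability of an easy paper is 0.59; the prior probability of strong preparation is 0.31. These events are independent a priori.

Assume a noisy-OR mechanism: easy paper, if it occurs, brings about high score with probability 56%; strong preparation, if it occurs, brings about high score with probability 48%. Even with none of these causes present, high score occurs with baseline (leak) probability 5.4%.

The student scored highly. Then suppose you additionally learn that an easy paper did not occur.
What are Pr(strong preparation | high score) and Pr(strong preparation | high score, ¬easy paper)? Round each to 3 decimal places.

Under noisy-OR, P(high score | causes) = 1 − (1−0.054)·∏(1−qᵢ) over the active causes.
By total probability over the 4 (easy paper, strong preparation) configurations:
  P(high score) = 0.054·0.41·0.69 + 0.50808·0.41·0.31 + 0.58376·0.59·0.69 + 0.783555·0.59·0.31
        = 0.015277 + 0.064577 + 0.237649 + 0.143312 = 0.460815
Configurations with strong preparation contribute 0.207889, so
  P(strong preparation | high score) = 0.207889 / 0.460815 ≈ 0.451

With the extra evidence:
P(high score | ¬easy paper) = 0.054×0.69 + 0.50808×0.31 = 0.037260 + 0.157505 = 0.194765
Restricting to configurations with strong preparation present: 0.50808×0.31 = 0.157505.
So P(strong preparation | high score, ¬easy paper) = 0.157505/0.194765 ≈ 0.809.
With easy paper excluded, strong preparation must carry more of the explanatory weight for the high score.

Pr(strong preparation | high score) ≈ 0.451; Pr(strong preparation | high score, ¬easy paper) ≈ 0.809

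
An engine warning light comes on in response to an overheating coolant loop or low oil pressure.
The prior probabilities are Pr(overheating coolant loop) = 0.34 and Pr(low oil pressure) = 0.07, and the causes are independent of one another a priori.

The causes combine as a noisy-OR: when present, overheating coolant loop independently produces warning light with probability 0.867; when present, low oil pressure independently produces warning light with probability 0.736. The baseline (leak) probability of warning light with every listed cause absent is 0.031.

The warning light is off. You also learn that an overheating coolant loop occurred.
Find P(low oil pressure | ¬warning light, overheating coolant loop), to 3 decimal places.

P(low oil pressure | ¬warning light, overheating coolant loop) ≈ 0.019

Under noisy-OR, P(warning light | causes) = 1 − (1−0.031)·∏(1−qᵢ) over the active causes.
For the numerator, keep only low oil pressure=true terms: 0.034024·0.07 = 0.002382
Denominator P(¬warning light | overheating coolant loop): 0.128877·0.93 + 0.034024·0.07 = 0.122238
Posterior = 0.002382 / 0.122238 ≈ 0.019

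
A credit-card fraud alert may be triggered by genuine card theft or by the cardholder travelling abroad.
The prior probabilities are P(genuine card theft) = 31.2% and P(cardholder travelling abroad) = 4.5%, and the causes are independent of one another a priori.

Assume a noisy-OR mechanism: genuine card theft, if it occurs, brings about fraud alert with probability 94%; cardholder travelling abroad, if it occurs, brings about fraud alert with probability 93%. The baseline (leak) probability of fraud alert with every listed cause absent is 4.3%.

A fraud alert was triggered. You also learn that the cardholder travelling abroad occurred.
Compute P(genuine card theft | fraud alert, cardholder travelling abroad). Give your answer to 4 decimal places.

Under noisy-OR, P(fraud alert | causes) = 1 − (1−0.043)·∏(1−qᵢ) over the active causes.
Weight on genuine card theft=true, given the evidence: 0.995981·0.312 = 0.310746
Normalizer over all consistent configurations: 0.93301·0.688 + 0.995981·0.312 = 0.952657
P(genuine card theft | fraud alert, cardholder travelling abroad) = 0.310746/0.952657 ≈ 0.3262

P(genuine card theft | fraud alert, cardholder travelling abroad) ≈ 0.3262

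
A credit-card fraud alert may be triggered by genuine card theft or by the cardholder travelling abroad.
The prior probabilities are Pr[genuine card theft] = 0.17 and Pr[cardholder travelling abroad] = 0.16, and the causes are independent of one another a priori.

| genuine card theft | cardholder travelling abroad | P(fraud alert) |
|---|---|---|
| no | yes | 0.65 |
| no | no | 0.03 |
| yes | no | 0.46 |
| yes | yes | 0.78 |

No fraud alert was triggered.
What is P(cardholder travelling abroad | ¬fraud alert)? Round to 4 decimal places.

For the numerator, keep only cardholder travelling abroad=true terms: 0.046480 + 0.005984 = 0.052464
The normalizing constant is 0.97·0.83·0.84 + 0.35·0.83·0.16 + 0.54·0.17·0.84 + 0.22·0.17·0.16 = 0.805860
Posterior = 0.052464 / 0.805860 ≈ 0.0651

P(cardholder travelling abroad | ¬fraud alert) ≈ 0.0651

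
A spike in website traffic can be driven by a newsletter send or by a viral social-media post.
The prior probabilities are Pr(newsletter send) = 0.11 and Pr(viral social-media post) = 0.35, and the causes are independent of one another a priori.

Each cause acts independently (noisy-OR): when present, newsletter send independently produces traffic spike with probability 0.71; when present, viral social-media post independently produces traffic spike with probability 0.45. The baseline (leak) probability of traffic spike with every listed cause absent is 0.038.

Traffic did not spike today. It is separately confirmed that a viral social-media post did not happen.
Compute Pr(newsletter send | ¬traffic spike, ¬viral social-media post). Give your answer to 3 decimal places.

Pr(newsletter send | ¬traffic spike, ¬viral social-media post) ≈ 0.035

Under noisy-OR, P(traffic spike | causes) = 1 − (1−0.038)·∏(1−qᵢ) over the active causes.
Sum P(¬traffic spike|·) weighted by the priors over both values of newsletter send:
  P(¬traffic spike | ¬viral social-media post) = 0.962×0.89 + 0.27898×0.11
        = 0.856180 + 0.030688 = 0.886868
Keeping only the newsletter send-present terms gives 0.030688, so
  P(newsletter send | ¬traffic spike, ¬viral social-media post) = 0.030688 / 0.886868 ≈ 0.035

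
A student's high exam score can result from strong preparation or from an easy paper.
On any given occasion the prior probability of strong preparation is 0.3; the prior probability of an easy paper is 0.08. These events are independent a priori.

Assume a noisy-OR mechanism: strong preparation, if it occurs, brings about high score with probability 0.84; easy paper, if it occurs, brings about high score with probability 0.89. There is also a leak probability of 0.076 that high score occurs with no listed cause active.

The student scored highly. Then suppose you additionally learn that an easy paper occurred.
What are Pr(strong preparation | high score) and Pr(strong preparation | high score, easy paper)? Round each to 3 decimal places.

Pr(strong preparation | high score) ≈ 0.723; Pr(strong preparation | high score, easy paper) ≈ 0.319

Under noisy-OR, P(high score | causes) = 1 − (1−0.076)·∏(1−qᵢ) over the active causes.
By total probability over the 4 (strong preparation, easy paper) configurations:
  P(high score) = 0.076·0.7·0.92 + 0.89836·0.7·0.08 + 0.85216·0.3·0.92 + 0.983738·0.3·0.08
        = 0.048944 + 0.050308 + 0.235196 + 0.023610 = 0.358058
Configurations with strong preparation contribute 0.258806, so
  P(strong preparation | high score) = 0.258806 / 0.358058 ≈ 0.723

With the extra evidence:
Enumerate both values of strong preparation and weight by the priors:
  P(high score | easy paper) = 0.89836·0.7 + 0.983738·0.3
        = 0.628852 + 0.295121 = 0.923973
The terms with strong preparation present sum to 0.295121, so
  P(strong preparation | high score, easy paper) = 0.295121 / 0.923973 ≈ 0.319
This is intercausal reasoning (explaining away): once easy paper accounts for the high score, strong preparation becomes less likely.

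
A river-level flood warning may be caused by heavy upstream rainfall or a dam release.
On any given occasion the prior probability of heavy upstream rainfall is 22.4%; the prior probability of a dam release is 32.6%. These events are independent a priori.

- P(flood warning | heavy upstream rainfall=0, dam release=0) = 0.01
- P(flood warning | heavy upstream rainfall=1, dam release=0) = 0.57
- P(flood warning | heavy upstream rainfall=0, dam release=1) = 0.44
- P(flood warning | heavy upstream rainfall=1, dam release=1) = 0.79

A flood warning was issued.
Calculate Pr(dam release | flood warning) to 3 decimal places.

Sum P(flood warning|·) weighted by the priors over the 4 (heavy upstream rainfall, dam release) configurations:
  P(flood warning) = 0.01*0.776*0.674 + 0.44*0.776*0.326 + 0.57*0.224*0.674 + 0.79*0.224*0.326
        = 0.005230 + 0.111309 + 0.086056 + 0.057689 = 0.260284
Configurations with dam release contribute 0.168998, so
  P(dam release | flood warning) = 0.168998 / 0.260284 ≈ 0.649

Pr(dam release | flood warning) ≈ 0.649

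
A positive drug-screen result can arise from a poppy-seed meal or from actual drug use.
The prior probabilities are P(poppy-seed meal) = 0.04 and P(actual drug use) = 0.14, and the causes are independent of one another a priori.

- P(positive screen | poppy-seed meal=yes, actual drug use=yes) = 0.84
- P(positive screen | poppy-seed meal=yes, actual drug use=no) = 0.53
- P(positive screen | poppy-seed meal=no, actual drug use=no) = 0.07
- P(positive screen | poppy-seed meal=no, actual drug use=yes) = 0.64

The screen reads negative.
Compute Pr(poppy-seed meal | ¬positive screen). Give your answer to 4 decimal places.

Pr(poppy-seed meal | ¬positive screen) ≈ 0.0205

Sum P(¬positive screen|·) weighted by the priors over the 4 (poppy-seed meal, actual drug use) configurations:
  P(¬positive screen) = 0.93*0.96*0.86 + 0.36*0.96*0.14 + 0.47*0.04*0.86 + 0.16*0.04*0.14
        = 0.767808 + 0.048384 + 0.016168 + 0.000896 = 0.833256
Configurations with poppy-seed meal contribute 0.017064, so
  P(poppy-seed meal | ¬positive screen) = 0.017064 / 0.833256 ≈ 0.0205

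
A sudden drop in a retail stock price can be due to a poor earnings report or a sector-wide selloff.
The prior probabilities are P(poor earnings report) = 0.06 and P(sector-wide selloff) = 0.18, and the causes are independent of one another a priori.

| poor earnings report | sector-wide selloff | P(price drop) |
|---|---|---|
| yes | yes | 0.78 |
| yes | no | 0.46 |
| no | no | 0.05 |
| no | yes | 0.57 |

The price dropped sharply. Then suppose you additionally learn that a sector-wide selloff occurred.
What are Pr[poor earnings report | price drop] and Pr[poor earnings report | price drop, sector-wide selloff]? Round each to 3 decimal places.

Pr[poor earnings report | price drop] ≈ 0.187; Pr[poor earnings report | price drop, sector-wide selloff] ≈ 0.080

Sum P(price drop|·) weighted by the priors over the 4 (poor earnings report, sector-wide selloff) configurations:
  P(price drop) = 0.05·0.94·0.82 + 0.57·0.94·0.18 + 0.46·0.06·0.82 + 0.78·0.06·0.18
        = 0.038540 + 0.096444 + 0.022632 + 0.008424 = 0.166040
The terms with poor earnings report present sum to 0.031056, so
  P(poor earnings report | price drop) = 0.031056 / 0.166040 ≈ 0.187

Now condition on the additional information:
For the numerator, keep only poor earnings report=true terms: 0.78×0.06 = 0.046800
Denominator P(price drop | sector-wide selloff): 0.57×0.94 + 0.78×0.06 = 0.582600
Posterior = 0.046800 / 0.582600 ≈ 0.080
Conditioning on sector-wide selloff lowers the posterior on poor earnings report: the classic explaining-away effect in a common-effect structure.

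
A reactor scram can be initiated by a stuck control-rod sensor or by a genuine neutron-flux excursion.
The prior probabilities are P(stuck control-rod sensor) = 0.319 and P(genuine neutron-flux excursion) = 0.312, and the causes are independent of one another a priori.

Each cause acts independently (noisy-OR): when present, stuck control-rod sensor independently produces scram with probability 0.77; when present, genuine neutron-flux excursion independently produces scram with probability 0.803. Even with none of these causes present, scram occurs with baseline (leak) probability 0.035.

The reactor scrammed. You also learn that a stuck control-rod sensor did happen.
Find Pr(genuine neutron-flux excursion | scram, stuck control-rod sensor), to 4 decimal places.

Under noisy-OR, P(scram | causes) = 1 − (1−0.035)·∏(1−qᵢ) over the active causes.
Enumerate both values of genuine neutron-flux excursion and weight by the priors:
  P(scram | stuck control-rod sensor) = 0.77805×0.688 + 0.956276×0.312
        = 0.535298 + 0.298358 = 0.833656
Keeping only the genuine neutron-flux excursion-present terms gives 0.298358, so
  P(genuine neutron-flux excursion | scram, stuck control-rod sensor) = 0.298358 / 0.833656 ≈ 0.3579

Pr(genuine neutron-flux excursion | scram, stuck control-rod sensor) ≈ 0.3579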